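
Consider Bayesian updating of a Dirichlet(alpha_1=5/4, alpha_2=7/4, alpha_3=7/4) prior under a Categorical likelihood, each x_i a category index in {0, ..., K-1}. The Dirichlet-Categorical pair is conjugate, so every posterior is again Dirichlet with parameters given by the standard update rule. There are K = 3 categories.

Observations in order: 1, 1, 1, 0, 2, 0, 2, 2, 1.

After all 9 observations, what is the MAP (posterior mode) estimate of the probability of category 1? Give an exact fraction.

obs 1: x=1 → posterior Dirichlet(5/4, 11/4, 7/4)
obs 2: x=1 → posterior Dirichlet(5/4, 15/4, 7/4)
obs 3: x=1 → posterior Dirichlet(5/4, 19/4, 7/4)
obs 4: x=0 → posterior Dirichlet(9/4, 19/4, 7/4)
obs 5: x=2 → posterior Dirichlet(9/4, 19/4, 11/4)
obs 6: x=0 → posterior Dirichlet(13/4, 19/4, 11/4)
obs 7: x=2 → posterior Dirichlet(13/4, 19/4, 15/4)
obs 8: x=2 → posterior Dirichlet(13/4, 19/4, 19/4)
obs 9: x=1 → posterior Dirichlet(13/4, 23/4, 19/4)

19/43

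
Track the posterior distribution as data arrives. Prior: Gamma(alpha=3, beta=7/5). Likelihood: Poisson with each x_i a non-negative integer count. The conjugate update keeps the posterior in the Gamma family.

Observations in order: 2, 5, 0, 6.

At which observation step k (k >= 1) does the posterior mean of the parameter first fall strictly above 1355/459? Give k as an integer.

k = 4

obs 1: x=2 → posterior Gamma(5, 12/5)
obs 2: x=5 → posterior Gamma(10, 17/5)
obs 3: x=0 → posterior Gamma(10, 22/5)
obs 4: x=6 → posterior Gamma(16, 27/5)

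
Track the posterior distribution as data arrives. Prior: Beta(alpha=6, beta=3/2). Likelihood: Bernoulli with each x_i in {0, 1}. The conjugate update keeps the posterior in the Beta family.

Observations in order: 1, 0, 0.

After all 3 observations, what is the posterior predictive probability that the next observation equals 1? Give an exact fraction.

obs 1: x=1 → posterior Beta(7, 3/2)
obs 2: x=0 → posterior Beta(7, 5/2)
obs 3: x=0 → posterior Beta(7, 7/2)

2/3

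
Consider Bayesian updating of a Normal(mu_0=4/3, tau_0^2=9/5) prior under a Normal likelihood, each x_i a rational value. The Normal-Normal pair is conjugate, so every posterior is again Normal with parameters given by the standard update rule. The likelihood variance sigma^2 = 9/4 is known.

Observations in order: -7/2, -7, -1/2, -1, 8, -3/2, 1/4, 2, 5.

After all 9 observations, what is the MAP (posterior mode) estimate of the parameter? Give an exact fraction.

obs 1: x=-7/2 → posterior Normal(-22/27, 1)
obs 2: x=-7 → posterior Normal(-106/39, 9/13)
obs 3: x=-1/2 → posterior Normal(-112/51, 9/17)
obs 4: x=-1 → posterior Normal(-124/63, 3/7)
obs 5: x=8 → posterior Normal(-28/75, 9/25)
obs 6: x=-3/2 → posterior Normal(-46/87, 9/29)
obs 7: x=1/4 → posterior Normal(-43/99, 3/11)
obs 8: x=2 → posterior Normal(-19/111, 9/37)
obs 9: x=5 → posterior Normal(1/3, 9/41)

1/3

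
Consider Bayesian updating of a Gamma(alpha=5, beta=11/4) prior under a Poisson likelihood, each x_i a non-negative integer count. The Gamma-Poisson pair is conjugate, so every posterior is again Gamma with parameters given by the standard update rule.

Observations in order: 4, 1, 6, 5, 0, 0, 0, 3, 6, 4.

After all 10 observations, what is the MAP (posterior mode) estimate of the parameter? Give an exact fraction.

obs 1: x=4 → posterior Gamma(9, 15/4)
obs 2: x=1 → posterior Gamma(10, 19/4)
obs 3: x=6 → posterior Gamma(16, 23/4)
obs 4: x=5 → posterior Gamma(21, 27/4)
obs 5: x=0 → posterior Gamma(21, 31/4)
obs 6: x=0 → posterior Gamma(21, 35/4)
obs 7: x=0 → posterior Gamma(21, 39/4)
obs 8: x=3 → posterior Gamma(24, 43/4)
obs 9: x=6 → posterior Gamma(30, 47/4)
obs 10: x=4 → posterior Gamma(34, 51/4)

44/17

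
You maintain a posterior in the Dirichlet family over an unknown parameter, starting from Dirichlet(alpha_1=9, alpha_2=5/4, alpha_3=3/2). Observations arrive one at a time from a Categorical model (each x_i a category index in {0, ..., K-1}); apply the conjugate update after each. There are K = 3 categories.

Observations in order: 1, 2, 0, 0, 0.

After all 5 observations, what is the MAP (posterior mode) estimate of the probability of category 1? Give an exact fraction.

obs 1: x=1 → posterior Dirichlet(9, 9/4, 3/2)
obs 2: x=2 → posterior Dirichlet(9, 9/4, 5/2)
obs 3: x=0 → posterior Dirichlet(10, 9/4, 5/2)
obs 4: x=0 → posterior Dirichlet(11, 9/4, 5/2)
obs 5: x=0 → posterior Dirichlet(12, 9/4, 5/2)

1/11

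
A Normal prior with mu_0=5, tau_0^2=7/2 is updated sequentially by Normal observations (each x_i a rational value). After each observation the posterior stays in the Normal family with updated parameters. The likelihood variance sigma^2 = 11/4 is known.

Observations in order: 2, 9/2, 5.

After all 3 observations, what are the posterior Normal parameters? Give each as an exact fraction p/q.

obs 1: x=2 → posterior Normal(83/25, 77/50)
obs 2: x=9/2 → posterior Normal(146/39, 77/78)
obs 3: x=5 → posterior Normal(216/53, 77/106)

mu_0=216/53, tau_0^2=77/106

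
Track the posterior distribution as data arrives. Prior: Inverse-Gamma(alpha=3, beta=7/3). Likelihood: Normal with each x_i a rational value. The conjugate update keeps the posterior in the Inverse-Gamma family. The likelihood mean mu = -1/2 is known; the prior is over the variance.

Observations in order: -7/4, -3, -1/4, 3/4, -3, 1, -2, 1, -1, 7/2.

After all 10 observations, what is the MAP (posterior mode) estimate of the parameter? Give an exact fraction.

obs 1: x=-7/4 → posterior Inverse-Gamma(7/2, 299/96)
obs 2: x=-3 → posterior Inverse-Gamma(4, 599/96)
obs 3: x=-1/4 → posterior Inverse-Gamma(9/2, 301/48)
obs 4: x=3/4 → posterior Inverse-Gamma(5, 677/96)
obs 5: x=-3 → posterior Inverse-Gamma(11/2, 977/96)
obs 6: x=1 → posterior Inverse-Gamma(6, 1085/96)
obs 7: x=-2 → posterior Inverse-Gamma(13/2, 1193/96)
obs 8: x=1 → posterior Inverse-Gamma(7, 1301/96)
obs 9: x=-1 → posterior Inverse-Gamma(15/2, 1313/96)
obs 10: x=7/2 → posterior Inverse-Gamma(8, 2081/96)

2081/864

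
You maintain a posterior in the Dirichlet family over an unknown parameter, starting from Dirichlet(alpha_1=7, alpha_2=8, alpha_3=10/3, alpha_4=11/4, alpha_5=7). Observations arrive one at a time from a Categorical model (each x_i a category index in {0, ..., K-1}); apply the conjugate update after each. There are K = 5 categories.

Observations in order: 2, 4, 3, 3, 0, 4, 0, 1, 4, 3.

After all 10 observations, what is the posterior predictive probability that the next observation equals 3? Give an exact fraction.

obs 1: x=2 → posterior Dirichlet(7, 8, 13/3, 11/4, 7)
obs 2: x=4 → posterior Dirichlet(7, 8, 13/3, 11/4, 8)
obs 3: x=3 → posterior Dirichlet(7, 8, 13/3, 15/4, 8)
obs 4: x=3 → posterior Dirichlet(7, 8, 13/3, 19/4, 8)
obs 5: x=0 → posterior Dirichlet(8, 8, 13/3, 19/4, 8)
obs 6: x=4 → posterior Dirichlet(8, 8, 13/3, 19/4, 9)
obs 7: x=0 → posterior Dirichlet(9, 8, 13/3, 19/4, 9)
obs 8: x=1 → posterior Dirichlet(9, 9, 13/3, 19/4, 9)
obs 9: x=4 → posterior Dirichlet(9, 9, 13/3, 19/4, 10)
obs 10: x=3 → posterior Dirichlet(9, 9, 13/3, 23/4, 10)

69/457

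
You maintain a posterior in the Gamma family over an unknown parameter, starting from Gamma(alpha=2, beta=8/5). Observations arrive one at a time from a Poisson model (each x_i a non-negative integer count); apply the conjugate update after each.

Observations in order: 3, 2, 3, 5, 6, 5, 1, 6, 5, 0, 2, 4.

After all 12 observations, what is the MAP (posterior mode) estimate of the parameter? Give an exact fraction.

obs 1: x=3 → posterior Gamma(5, 13/5)
obs 2: x=2 → posterior Gamma(7, 18/5)
obs 3: x=3 → posterior Gamma(10, 23/5)
obs 4: x=5 → posterior Gamma(15, 28/5)
obs 5: x=6 → posterior Gamma(21, 33/5)
obs 6: x=5 → posterior Gamma(26, 38/5)
obs 7: x=1 → posterior Gamma(27, 43/5)
obs 8: x=6 → posterior Gamma(33, 48/5)
obs 9: x=5 → posterior Gamma(38, 53/5)
obs 10: x=0 → posterior Gamma(38, 58/5)
obs 11: x=2 → posterior Gamma(40, 63/5)
obs 12: x=4 → posterior Gamma(44, 68/5)

215/68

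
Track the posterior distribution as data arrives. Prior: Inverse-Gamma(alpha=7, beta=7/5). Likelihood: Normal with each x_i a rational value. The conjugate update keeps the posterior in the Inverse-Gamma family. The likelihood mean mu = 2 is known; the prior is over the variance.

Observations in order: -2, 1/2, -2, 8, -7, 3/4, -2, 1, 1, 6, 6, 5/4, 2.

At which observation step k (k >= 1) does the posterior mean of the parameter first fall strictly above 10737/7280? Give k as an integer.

k = 2

obs 1: x=-2 → posterior Inverse-Gamma(15/2, 47/5)
obs 2: x=1/2 → posterior Inverse-Gamma(8, 421/40)
obs 3: x=-2 → posterior Inverse-Gamma(17/2, 741/40)
obs 4: x=8 → posterior Inverse-Gamma(9, 1461/40)
obs 5: x=-7 → posterior Inverse-Gamma(19/2, 3081/40)
obs 6: x=3/4 → posterior Inverse-Gamma(10, 12449/160)
obs 7: x=-2 → posterior Inverse-Gamma(21/2, 13729/160)
obs 8: x=1 → posterior Inverse-Gamma(11, 13809/160)
obs 9: x=1 → posterior Inverse-Gamma(23/2, 13889/160)
obs 10: x=6 → posterior Inverse-Gamma(12, 15169/160)
obs 11: x=6 → posterior Inverse-Gamma(25/2, 16449/160)
obs 12: x=5/4 → posterior Inverse-Gamma(13, 8247/80)
obs 13: x=2 → posterior Inverse-Gamma(27/2, 8247/80)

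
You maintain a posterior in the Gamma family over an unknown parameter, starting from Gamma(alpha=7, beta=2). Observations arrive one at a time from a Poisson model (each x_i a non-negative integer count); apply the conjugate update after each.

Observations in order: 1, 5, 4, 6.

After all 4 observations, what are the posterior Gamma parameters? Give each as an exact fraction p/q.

alpha=23, beta=6

obs 1: x=1 → posterior Gamma(8, 3)
obs 2: x=5 → posterior Gamma(13, 4)
obs 3: x=4 → posterior Gamma(17, 5)
obs 4: x=6 → posterior Gamma(23, 6)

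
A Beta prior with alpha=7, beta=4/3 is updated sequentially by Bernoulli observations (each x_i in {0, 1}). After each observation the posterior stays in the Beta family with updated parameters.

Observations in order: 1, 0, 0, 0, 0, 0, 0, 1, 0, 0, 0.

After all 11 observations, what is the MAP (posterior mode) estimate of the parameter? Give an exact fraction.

6/13

obs 1: x=1 → posterior Beta(8, 4/3)
obs 2: x=0 → posterior Beta(8, 7/3)
obs 3: x=0 → posterior Beta(8, 10/3)
obs 4: x=0 → posterior Beta(8, 13/3)
obs 5: x=0 → posterior Beta(8, 16/3)
obs 6: x=0 → posterior Beta(8, 19/3)
obs 7: x=0 → posterior Beta(8, 22/3)
obs 8: x=1 → posterior Beta(9, 22/3)
obs 9: x=0 → posterior Beta(9, 25/3)
obs 10: x=0 → posterior Beta(9, 28/3)
obs 11: x=0 → posterior Beta(9, 31/3)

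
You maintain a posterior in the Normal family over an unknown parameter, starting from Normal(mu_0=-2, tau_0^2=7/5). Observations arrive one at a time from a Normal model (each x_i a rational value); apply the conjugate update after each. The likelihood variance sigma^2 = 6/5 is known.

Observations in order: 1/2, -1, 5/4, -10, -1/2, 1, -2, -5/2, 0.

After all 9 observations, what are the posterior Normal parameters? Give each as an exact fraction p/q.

obs 1: x=1/2 → posterior Normal(-17/26, 42/65)
obs 2: x=-1 → posterior Normal(-31/40, 21/50)
obs 3: x=5/4 → posterior Normal(-1/4, 14/45)
obs 4: x=-10 → posterior Normal(-307/136, 21/85)
obs 5: x=-1/2 → posterior Normal(-321/164, 42/205)
obs 6: x=1 → posterior Normal(-293/192, 7/40)
obs 7: x=-2 → posterior Normal(-349/220, 42/275)
obs 8: x=-5/2 → posterior Normal(-419/248, 21/155)
obs 9: x=0 → posterior Normal(-419/276, 14/115)

mu_0=-419/276, tau_0^2=14/115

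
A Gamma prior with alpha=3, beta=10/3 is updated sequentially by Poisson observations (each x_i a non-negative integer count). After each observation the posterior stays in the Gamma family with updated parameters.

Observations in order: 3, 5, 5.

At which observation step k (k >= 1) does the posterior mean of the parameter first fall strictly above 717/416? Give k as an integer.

obs 1: x=3 → posterior Gamma(6, 13/3)
obs 2: x=5 → posterior Gamma(11, 16/3)
obs 3: x=5 → posterior Gamma(16, 19/3)

k = 2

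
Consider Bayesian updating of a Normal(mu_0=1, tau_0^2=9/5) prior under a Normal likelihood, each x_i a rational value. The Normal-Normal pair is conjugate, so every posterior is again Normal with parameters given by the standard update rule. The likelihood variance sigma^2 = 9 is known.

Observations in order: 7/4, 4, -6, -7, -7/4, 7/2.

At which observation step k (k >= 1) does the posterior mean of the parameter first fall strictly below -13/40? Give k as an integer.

k = 5

obs 1: x=7/4 → posterior Normal(9/8, 3/2)
obs 2: x=4 → posterior Normal(43/28, 9/7)
obs 3: x=-6 → posterior Normal(19/32, 9/8)
obs 4: x=-7 → posterior Normal(-1/4, 1)
obs 5: x=-7/4 → posterior Normal(-2/5, 9/10)
obs 6: x=7/2 → posterior Normal(-1/22, 9/11)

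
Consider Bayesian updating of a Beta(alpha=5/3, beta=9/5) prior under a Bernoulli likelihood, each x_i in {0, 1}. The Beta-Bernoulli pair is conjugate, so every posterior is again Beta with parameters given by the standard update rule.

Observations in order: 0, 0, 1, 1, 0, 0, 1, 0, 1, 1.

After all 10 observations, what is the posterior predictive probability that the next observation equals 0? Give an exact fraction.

obs 1: x=0 → posterior Beta(5/3, 14/5)
obs 2: x=0 → posterior Beta(5/3, 19/5)
obs 3: x=1 → posterior Beta(8/3, 19/5)
obs 4: x=1 → posterior Beta(11/3, 19/5)
obs 5: x=0 → posterior Beta(11/3, 24/5)
obs 6: x=0 → posterior Beta(11/3, 29/5)
obs 7: x=1 → posterior Beta(14/3, 29/5)
obs 8: x=0 → posterior Beta(14/3, 34/5)
obs 9: x=1 → posterior Beta(17/3, 34/5)
obs 10: x=1 → posterior Beta(20/3, 34/5)

51/101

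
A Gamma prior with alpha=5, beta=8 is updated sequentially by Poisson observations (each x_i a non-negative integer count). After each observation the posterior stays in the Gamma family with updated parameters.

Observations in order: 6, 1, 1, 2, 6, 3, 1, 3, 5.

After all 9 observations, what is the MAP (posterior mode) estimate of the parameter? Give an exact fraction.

32/17

obs 1: x=6 → posterior Gamma(11, 9)
obs 2: x=1 → posterior Gamma(12, 10)
obs 3: x=1 → posterior Gamma(13, 11)
obs 4: x=2 → posterior Gamma(15, 12)
obs 5: x=6 → posterior Gamma(21, 13)
obs 6: x=3 → posterior Gamma(24, 14)
obs 7: x=1 → posterior Gamma(25, 15)
obs 8: x=3 → posterior Gamma(28, 16)
obs 9: x=5 → posterior Gamma(33, 17)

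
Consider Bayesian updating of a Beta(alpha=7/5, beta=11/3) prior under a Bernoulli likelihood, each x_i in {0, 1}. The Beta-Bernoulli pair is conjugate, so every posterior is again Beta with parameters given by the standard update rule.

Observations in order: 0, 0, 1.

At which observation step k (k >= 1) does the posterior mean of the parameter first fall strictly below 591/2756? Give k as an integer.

obs 1: x=0 → posterior Beta(7/5, 14/3)
obs 2: x=0 → posterior Beta(7/5, 17/3)
obs 3: x=1 → posterior Beta(12/5, 17/3)

k = 2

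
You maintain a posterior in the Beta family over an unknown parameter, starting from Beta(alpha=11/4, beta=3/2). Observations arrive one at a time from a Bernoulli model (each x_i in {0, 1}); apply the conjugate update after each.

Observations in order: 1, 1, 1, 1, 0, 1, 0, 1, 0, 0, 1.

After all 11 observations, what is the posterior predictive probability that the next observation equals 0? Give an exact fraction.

22/61

obs 1: x=1 → posterior Beta(15/4, 3/2)
obs 2: x=1 → posterior Beta(19/4, 3/2)
obs 3: x=1 → posterior Beta(23/4, 3/2)
obs 4: x=1 → posterior Beta(27/4, 3/2)
obs 5: x=0 → posterior Beta(27/4, 5/2)
obs 6: x=1 → posterior Beta(31/4, 5/2)
obs 7: x=0 → posterior Beta(31/4, 7/2)
obs 8: x=1 → posterior Beta(35/4, 7/2)
obs 9: x=0 → posterior Beta(35/4, 9/2)
obs 10: x=0 → posterior Beta(35/4, 11/2)
obs 11: x=1 → posterior Beta(39/4, 11/2)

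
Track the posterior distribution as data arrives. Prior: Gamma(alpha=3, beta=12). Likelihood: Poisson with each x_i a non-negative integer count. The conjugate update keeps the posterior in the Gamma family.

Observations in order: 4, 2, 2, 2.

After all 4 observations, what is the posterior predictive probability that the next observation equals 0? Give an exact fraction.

4503599627370496/9904578032905937

obs 1: x=4 → posterior Gamma(7, 13)
obs 2: x=2 → posterior Gamma(9, 14)
obs 3: x=2 → posterior Gamma(11, 15)
obs 4: x=2 → posterior Gamma(13, 16)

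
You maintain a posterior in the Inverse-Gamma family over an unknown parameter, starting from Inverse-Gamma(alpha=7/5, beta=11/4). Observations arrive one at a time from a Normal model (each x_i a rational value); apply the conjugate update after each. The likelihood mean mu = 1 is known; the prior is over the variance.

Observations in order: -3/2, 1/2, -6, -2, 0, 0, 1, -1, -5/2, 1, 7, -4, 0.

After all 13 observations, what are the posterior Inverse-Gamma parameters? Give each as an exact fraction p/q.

alpha=79/10, beta=601/8

obs 1: x=-3/2 → posterior Inverse-Gamma(19/10, 47/8)
obs 2: x=1/2 → posterior Inverse-Gamma(12/5, 6)
obs 3: x=-6 → posterior Inverse-Gamma(29/10, 61/2)
obs 4: x=-2 → posterior Inverse-Gamma(17/5, 35)
obs 5: x=0 → posterior Inverse-Gamma(39/10, 71/2)
obs 6: x=0 → posterior Inverse-Gamma(22/5, 36)
obs 7: x=1 → posterior Inverse-Gamma(49/10, 36)
obs 8: x=-1 → posterior Inverse-Gamma(27/5, 38)
obs 9: x=-5/2 → posterior Inverse-Gamma(59/10, 353/8)
obs 10: x=1 → posterior Inverse-Gamma(32/5, 353/8)
obs 11: x=7 → posterior Inverse-Gamma(69/10, 497/8)
obs 12: x=-4 → posterior Inverse-Gamma(37/5, 597/8)
obs 13: x=0 → posterior Inverse-Gamma(79/10, 601/8)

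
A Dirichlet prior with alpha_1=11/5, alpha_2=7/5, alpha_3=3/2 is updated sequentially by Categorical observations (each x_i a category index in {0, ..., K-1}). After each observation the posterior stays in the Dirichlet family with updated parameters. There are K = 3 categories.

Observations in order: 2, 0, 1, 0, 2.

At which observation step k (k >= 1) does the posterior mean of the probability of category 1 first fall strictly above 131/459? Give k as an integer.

obs 1: x=2 → posterior Dirichlet(11/5, 7/5, 5/2)
obs 2: x=0 → posterior Dirichlet(16/5, 7/5, 5/2)
obs 3: x=1 → posterior Dirichlet(16/5, 12/5, 5/2)
obs 4: x=0 → posterior Dirichlet(21/5, 12/5, 5/2)
obs 5: x=2 → posterior Dirichlet(21/5, 12/5, 7/2)

k = 3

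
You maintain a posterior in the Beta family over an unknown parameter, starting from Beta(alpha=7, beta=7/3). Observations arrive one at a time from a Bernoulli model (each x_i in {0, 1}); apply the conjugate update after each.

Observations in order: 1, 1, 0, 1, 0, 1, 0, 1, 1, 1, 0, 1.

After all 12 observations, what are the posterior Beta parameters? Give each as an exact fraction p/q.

obs 1: x=1 → posterior Beta(8, 7/3)
obs 2: x=1 → posterior Beta(9, 7/3)
obs 3: x=0 → posterior Beta(9, 10/3)
obs 4: x=1 → posterior Beta(10, 10/3)
obs 5: x=0 → posterior Beta(10, 13/3)
obs 6: x=1 → posterior Beta(11, 13/3)
obs 7: x=0 → posterior Beta(11, 16/3)
obs 8: x=1 → posterior Beta(12, 16/3)
obs 9: x=1 → posterior Beta(13, 16/3)
obs 10: x=1 → posterior Beta(14, 16/3)
obs 11: x=0 → posterior Beta(14, 19/3)
obs 12: x=1 → posterior Beta(15, 19/3)

alpha=15, beta=19/3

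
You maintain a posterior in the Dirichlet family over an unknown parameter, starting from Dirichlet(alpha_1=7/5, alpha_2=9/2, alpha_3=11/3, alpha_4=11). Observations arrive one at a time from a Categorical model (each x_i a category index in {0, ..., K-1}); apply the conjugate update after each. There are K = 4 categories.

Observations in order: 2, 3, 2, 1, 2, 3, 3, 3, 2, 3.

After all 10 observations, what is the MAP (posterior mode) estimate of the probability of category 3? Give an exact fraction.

450/797

obs 1: x=2 → posterior Dirichlet(7/5, 9/2, 14/3, 11)
obs 2: x=3 → posterior Dirichlet(7/5, 9/2, 14/3, 12)
obs 3: x=2 → posterior Dirichlet(7/5, 9/2, 17/3, 12)
obs 4: x=1 → posterior Dirichlet(7/5, 11/2, 17/3, 12)
obs 5: x=2 → posterior Dirichlet(7/5, 11/2, 20/3, 12)
obs 6: x=3 → posterior Dirichlet(7/5, 11/2, 20/3, 13)
obs 7: x=3 → posterior Dirichlet(7/5, 11/2, 20/3, 14)
obs 8: x=3 → posterior Dirichlet(7/5, 11/2, 20/3, 15)
obs 9: x=2 → posterior Dirichlet(7/5, 11/2, 23/3, 15)
obs 10: x=3 → posterior Dirichlet(7/5, 11/2, 23/3, 16)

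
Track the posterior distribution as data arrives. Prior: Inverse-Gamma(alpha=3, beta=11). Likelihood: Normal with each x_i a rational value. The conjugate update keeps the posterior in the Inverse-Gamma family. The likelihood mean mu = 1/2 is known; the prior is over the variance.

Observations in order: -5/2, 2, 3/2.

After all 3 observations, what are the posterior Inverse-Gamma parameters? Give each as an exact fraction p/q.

alpha=9/2, beta=137/8

obs 1: x=-5/2 → posterior Inverse-Gamma(7/2, 31/2)
obs 2: x=2 → posterior Inverse-Gamma(4, 133/8)
obs 3: x=3/2 → posterior Inverse-Gamma(9/2, 137/8)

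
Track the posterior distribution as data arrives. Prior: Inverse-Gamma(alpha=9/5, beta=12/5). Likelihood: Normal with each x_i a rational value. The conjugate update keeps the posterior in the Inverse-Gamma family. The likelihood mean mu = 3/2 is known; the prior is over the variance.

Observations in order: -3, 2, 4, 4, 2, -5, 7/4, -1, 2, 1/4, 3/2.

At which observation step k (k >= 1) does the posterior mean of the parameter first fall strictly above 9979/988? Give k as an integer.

obs 1: x=-3 → posterior Inverse-Gamma(23/10, 501/40)
obs 2: x=2 → posterior Inverse-Gamma(14/5, 253/20)
obs 3: x=4 → posterior Inverse-Gamma(33/10, 631/40)
obs 4: x=4 → posterior Inverse-Gamma(19/5, 189/10)
obs 5: x=2 → posterior Inverse-Gamma(43/10, 761/40)
obs 6: x=-5 → posterior Inverse-Gamma(24/5, 803/20)
obs 7: x=7/4 → posterior Inverse-Gamma(53/10, 6429/160)
obs 8: x=-1 → posterior Inverse-Gamma(29/5, 6929/160)
obs 9: x=2 → posterior Inverse-Gamma(63/10, 6949/160)
obs 10: x=1/4 → posterior Inverse-Gamma(34/5, 3537/80)
obs 11: x=3/2 → posterior Inverse-Gamma(73/10, 3537/80)

k = 6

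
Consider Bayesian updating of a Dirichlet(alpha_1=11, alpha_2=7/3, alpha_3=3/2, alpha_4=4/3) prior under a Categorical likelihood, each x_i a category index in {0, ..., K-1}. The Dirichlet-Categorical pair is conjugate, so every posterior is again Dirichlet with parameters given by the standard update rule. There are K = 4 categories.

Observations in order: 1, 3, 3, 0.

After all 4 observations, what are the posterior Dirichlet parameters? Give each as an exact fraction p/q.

alpha_1=12, alpha_2=10/3, alpha_3=3/2, alpha_4=10/3

obs 1: x=1 → posterior Dirichlet(11, 10/3, 3/2, 4/3)
obs 2: x=3 → posterior Dirichlet(11, 10/3, 3/2, 7/3)
obs 3: x=3 → posterior Dirichlet(11, 10/3, 3/2, 10/3)
obs 4: x=0 → posterior Dirichlet(12, 10/3, 3/2, 10/3)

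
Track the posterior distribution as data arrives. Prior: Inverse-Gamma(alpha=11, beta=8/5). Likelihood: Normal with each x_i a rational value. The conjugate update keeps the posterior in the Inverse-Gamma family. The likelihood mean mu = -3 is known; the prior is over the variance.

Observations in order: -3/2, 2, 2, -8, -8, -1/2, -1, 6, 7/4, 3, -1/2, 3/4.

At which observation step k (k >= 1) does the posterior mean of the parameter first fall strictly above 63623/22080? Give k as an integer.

k = 4

obs 1: x=-3/2 → posterior Inverse-Gamma(23/2, 109/40)
obs 2: x=2 → posterior Inverse-Gamma(12, 609/40)
obs 3: x=2 → posterior Inverse-Gamma(25/2, 1109/40)
obs 4: x=-8 → posterior Inverse-Gamma(13, 1609/40)
obs 5: x=-8 → posterior Inverse-Gamma(27/2, 2109/40)
obs 6: x=-1/2 → posterior Inverse-Gamma(14, 1117/20)
obs 7: x=-1 → posterior Inverse-Gamma(29/2, 1157/20)
obs 8: x=6 → posterior Inverse-Gamma(15, 1967/20)
obs 9: x=7/4 → posterior Inverse-Gamma(31/2, 17541/160)
obs 10: x=3 → posterior Inverse-Gamma(16, 20421/160)
obs 11: x=-1/2 → posterior Inverse-Gamma(33/2, 20921/160)
obs 12: x=3/4 → posterior Inverse-Gamma(17, 11023/80)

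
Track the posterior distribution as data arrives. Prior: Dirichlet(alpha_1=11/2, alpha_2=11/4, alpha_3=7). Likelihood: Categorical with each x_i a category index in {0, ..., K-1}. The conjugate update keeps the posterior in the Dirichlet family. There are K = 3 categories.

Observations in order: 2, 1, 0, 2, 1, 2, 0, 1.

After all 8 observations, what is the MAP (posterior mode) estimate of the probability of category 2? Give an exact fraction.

obs 1: x=2 → posterior Dirichlet(11/2, 11/4, 8)
obs 2: x=1 → posterior Dirichlet(11/2, 15/4, 8)
obs 3: x=0 → posterior Dirichlet(13/2, 15/4, 8)
obs 4: x=2 → posterior Dirichlet(13/2, 15/4, 9)
obs 5: x=1 → posterior Dirichlet(13/2, 19/4, 9)
obs 6: x=2 → posterior Dirichlet(13/2, 19/4, 10)
obs 7: x=0 → posterior Dirichlet(15/2, 19/4, 10)
obs 8: x=1 → posterior Dirichlet(15/2, 23/4, 10)

4/9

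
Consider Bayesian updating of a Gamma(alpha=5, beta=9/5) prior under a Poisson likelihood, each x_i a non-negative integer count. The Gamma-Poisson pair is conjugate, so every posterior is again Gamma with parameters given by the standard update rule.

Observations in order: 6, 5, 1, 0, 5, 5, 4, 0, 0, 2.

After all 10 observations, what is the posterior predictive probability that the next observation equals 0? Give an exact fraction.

27423089697717821781481966393215186838086218536410398997179/401734511064747568885490523085290650630550748445698208825344

obs 1: x=6 → posterior Gamma(11, 14/5)
obs 2: x=5 → posterior Gamma(16, 19/5)
obs 3: x=1 → posterior Gamma(17, 24/5)
obs 4: x=0 → posterior Gamma(17, 29/5)
obs 5: x=5 → posterior Gamma(22, 34/5)
obs 6: x=5 → posterior Gamma(27, 39/5)
obs 7: x=4 → posterior Gamma(31, 44/5)
obs 8: x=0 → posterior Gamma(31, 49/5)
obs 9: x=0 → posterior Gamma(31, 54/5)
obs 10: x=2 → posterior Gamma(33, 59/5)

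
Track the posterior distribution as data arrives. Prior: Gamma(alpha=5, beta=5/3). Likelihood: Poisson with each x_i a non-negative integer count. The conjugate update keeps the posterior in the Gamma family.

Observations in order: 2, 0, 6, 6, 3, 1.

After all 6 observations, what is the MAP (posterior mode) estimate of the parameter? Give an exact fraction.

66/23

obs 1: x=2 → posterior Gamma(7, 8/3)
obs 2: x=0 → posterior Gamma(7, 11/3)
obs 3: x=6 → posterior Gamma(13, 14/3)
obs 4: x=6 → posterior Gamma(19, 17/3)
obs 5: x=3 → posterior Gamma(22, 20/3)
obs 6: x=1 → posterior Gamma(23, 23/3)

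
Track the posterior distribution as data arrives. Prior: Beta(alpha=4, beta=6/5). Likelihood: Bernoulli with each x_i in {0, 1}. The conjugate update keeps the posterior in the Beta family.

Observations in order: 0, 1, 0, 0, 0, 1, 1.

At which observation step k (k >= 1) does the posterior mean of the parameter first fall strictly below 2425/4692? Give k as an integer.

k = 5

obs 1: x=0 → posterior Beta(4, 11/5)
obs 2: x=1 → posterior Beta(5, 11/5)
obs 3: x=0 → posterior Beta(5, 16/5)
obs 4: x=0 → posterior Beta(5, 21/5)
obs 5: x=0 → posterior Beta(5, 26/5)
obs 6: x=1 → posterior Beta(6, 26/5)
obs 7: x=1 → posterior Beta(7, 26/5)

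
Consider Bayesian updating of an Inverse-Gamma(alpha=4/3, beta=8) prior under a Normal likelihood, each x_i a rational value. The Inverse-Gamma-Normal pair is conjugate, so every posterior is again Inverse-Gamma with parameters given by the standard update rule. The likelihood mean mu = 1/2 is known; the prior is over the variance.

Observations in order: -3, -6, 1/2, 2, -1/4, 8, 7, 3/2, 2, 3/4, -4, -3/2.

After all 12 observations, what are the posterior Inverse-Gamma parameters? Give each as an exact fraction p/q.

alpha=22/3, beta=1595/16

obs 1: x=-3 → posterior Inverse-Gamma(11/6, 113/8)
obs 2: x=-6 → posterior Inverse-Gamma(7/3, 141/4)
obs 3: x=1/2 → posterior Inverse-Gamma(17/6, 141/4)
obs 4: x=2 → posterior Inverse-Gamma(10/3, 291/8)
obs 5: x=-1/4 → posterior Inverse-Gamma(23/6, 1173/32)
obs 6: x=8 → posterior Inverse-Gamma(13/3, 2073/32)
obs 7: x=7 → posterior Inverse-Gamma(29/6, 2749/32)
obs 8: x=3/2 → posterior Inverse-Gamma(16/3, 2765/32)
obs 9: x=2 → posterior Inverse-Gamma(35/6, 2801/32)
obs 10: x=3/4 → posterior Inverse-Gamma(19/3, 1401/16)
obs 11: x=-4 → posterior Inverse-Gamma(41/6, 1563/16)
obs 12: x=-3/2 → posterior Inverse-Gamma(22/3, 1595/16)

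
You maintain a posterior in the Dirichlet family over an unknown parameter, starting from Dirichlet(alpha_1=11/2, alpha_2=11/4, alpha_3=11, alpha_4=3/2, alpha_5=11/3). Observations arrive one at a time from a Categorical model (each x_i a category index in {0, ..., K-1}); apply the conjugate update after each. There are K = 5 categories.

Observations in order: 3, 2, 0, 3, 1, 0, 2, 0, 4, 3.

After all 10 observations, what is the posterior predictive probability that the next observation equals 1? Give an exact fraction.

45/413

obs 1: x=3 → posterior Dirichlet(11/2, 11/4, 11, 5/2, 11/3)
obs 2: x=2 → posterior Dirichlet(11/2, 11/4, 12, 5/2, 11/3)
obs 3: x=0 → posterior Dirichlet(13/2, 11/4, 12, 5/2, 11/3)
obs 4: x=3 → posterior Dirichlet(13/2, 11/4, 12, 7/2, 11/3)
obs 5: x=1 → posterior Dirichlet(13/2, 15/4, 12, 7/2, 11/3)
obs 6: x=0 → posterior Dirichlet(15/2, 15/4, 12, 7/2, 11/3)
obs 7: x=2 → posterior Dirichlet(15/2, 15/4, 13, 7/2, 11/3)
obs 8: x=0 → posterior Dirichlet(17/2, 15/4, 13, 7/2, 11/3)
obs 9: x=4 → posterior Dirichlet(17/2, 15/4, 13, 7/2, 14/3)
obs 10: x=3 → posterior Dirichlet(17/2, 15/4, 13, 9/2, 14/3)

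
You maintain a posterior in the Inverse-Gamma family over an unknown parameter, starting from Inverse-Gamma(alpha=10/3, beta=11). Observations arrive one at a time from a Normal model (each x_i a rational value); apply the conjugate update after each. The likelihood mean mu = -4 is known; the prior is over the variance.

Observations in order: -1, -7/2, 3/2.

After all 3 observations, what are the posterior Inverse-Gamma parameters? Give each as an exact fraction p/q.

obs 1: x=-1 → posterior Inverse-Gamma(23/6, 31/2)
obs 2: x=-7/2 → posterior Inverse-Gamma(13/3, 125/8)
obs 3: x=3/2 → posterior Inverse-Gamma(29/6, 123/4)

alpha=29/6, beta=123/4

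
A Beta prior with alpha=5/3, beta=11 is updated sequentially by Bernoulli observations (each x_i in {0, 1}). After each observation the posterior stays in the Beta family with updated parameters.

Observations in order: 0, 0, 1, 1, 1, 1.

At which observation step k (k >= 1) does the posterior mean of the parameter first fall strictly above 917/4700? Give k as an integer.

obs 1: x=0 → posterior Beta(5/3, 12)
obs 2: x=0 → posterior Beta(5/3, 13)
obs 3: x=1 → posterior Beta(8/3, 13)
obs 4: x=1 → posterior Beta(11/3, 13)
obs 5: x=1 → posterior Beta(14/3, 13)
obs 6: x=1 → posterior Beta(17/3, 13)

k = 4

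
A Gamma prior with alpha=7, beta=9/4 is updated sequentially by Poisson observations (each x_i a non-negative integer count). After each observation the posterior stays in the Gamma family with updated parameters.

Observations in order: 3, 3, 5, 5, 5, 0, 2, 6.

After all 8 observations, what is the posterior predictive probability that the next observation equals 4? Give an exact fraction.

obs 1: x=3 → posterior Gamma(10, 13/4)
obs 2: x=3 → posterior Gamma(13, 17/4)
obs 3: x=5 → posterior Gamma(18, 21/4)
obs 4: x=5 → posterior Gamma(23, 25/4)
obs 5: x=5 → posterior Gamma(28, 29/4)
obs 6: x=0 → posterior Gamma(28, 33/4)
obs 7: x=2 → posterior Gamma(30, 37/4)
obs 8: x=6 → posterior Gamma(36, 41/4)

26875557662953257623196961634966690190061478907088590621983052544/149368163586229076338272241634597369638868258334696292877197265625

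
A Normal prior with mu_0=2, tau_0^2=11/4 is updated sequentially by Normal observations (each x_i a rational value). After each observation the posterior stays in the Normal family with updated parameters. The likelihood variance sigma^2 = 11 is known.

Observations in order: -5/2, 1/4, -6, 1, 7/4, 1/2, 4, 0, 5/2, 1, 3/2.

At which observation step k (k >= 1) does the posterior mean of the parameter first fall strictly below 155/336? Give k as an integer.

obs 1: x=-5/2 → posterior Normal(11/10, 11/5)
obs 2: x=1/4 → posterior Normal(23/24, 11/6)
obs 3: x=-6 → posterior Normal(-1/28, 11/7)
obs 4: x=1 → posterior Normal(3/32, 11/8)
obs 5: x=7/4 → posterior Normal(5/18, 11/9)
obs 6: x=1/2 → posterior Normal(3/10, 11/10)
obs 7: x=4 → posterior Normal(7/11, 1)
obs 8: x=0 → posterior Normal(7/12, 11/12)
obs 9: x=5/2 → posterior Normal(19/26, 11/13)
obs 10: x=1 → posterior Normal(3/4, 11/14)
obs 11: x=3/2 → posterior Normal(4/5, 11/15)

k = 3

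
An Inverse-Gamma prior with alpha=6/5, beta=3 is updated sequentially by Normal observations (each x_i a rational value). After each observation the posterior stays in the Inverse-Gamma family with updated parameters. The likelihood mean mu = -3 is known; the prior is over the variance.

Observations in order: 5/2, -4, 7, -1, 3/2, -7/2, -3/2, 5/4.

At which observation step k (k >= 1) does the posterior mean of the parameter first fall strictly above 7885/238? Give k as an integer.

k = 3

obs 1: x=5/2 → posterior Inverse-Gamma(17/10, 145/8)
obs 2: x=-4 → posterior Inverse-Gamma(11/5, 149/8)
obs 3: x=7 → posterior Inverse-Gamma(27/10, 549/8)
obs 4: x=-1 → posterior Inverse-Gamma(16/5, 565/8)
obs 5: x=3/2 → posterior Inverse-Gamma(37/10, 323/4)
obs 6: x=-7/2 → posterior Inverse-Gamma(21/5, 647/8)
obs 7: x=-3/2 → posterior Inverse-Gamma(47/10, 82)
obs 8: x=5/4 → posterior Inverse-Gamma(26/5, 2913/32)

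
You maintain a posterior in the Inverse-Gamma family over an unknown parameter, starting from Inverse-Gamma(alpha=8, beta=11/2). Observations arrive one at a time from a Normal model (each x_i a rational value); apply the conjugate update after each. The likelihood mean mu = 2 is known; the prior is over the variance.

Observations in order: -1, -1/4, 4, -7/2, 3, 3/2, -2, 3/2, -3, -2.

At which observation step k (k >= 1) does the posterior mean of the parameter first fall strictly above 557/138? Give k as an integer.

obs 1: x=-1 → posterior Inverse-Gamma(17/2, 10)
obs 2: x=-1/4 → posterior Inverse-Gamma(9, 401/32)
obs 3: x=4 → posterior Inverse-Gamma(19/2, 465/32)
obs 4: x=-7/2 → posterior Inverse-Gamma(10, 949/32)
obs 5: x=3 → posterior Inverse-Gamma(21/2, 965/32)
obs 6: x=3/2 → posterior Inverse-Gamma(11, 969/32)
obs 7: x=-2 → posterior Inverse-Gamma(23/2, 1225/32)
obs 8: x=3/2 → posterior Inverse-Gamma(12, 1229/32)
obs 9: x=-3 → posterior Inverse-Gamma(25/2, 1629/32)
obs 10: x=-2 → posterior Inverse-Gamma(13, 1885/32)

k = 9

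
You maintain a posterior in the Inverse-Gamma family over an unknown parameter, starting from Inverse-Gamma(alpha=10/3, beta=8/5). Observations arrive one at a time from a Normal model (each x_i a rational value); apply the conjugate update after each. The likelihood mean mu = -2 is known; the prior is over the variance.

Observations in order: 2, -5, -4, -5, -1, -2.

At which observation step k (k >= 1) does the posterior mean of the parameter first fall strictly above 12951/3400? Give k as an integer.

obs 1: x=2 → posterior Inverse-Gamma(23/6, 48/5)
obs 2: x=-5 → posterior Inverse-Gamma(13/3, 141/10)
obs 3: x=-4 → posterior Inverse-Gamma(29/6, 161/10)
obs 4: x=-5 → posterior Inverse-Gamma(16/3, 103/5)
obs 5: x=-1 → posterior Inverse-Gamma(35/6, 211/10)
obs 6: x=-2 → posterior Inverse-Gamma(19/3, 211/10)

k = 2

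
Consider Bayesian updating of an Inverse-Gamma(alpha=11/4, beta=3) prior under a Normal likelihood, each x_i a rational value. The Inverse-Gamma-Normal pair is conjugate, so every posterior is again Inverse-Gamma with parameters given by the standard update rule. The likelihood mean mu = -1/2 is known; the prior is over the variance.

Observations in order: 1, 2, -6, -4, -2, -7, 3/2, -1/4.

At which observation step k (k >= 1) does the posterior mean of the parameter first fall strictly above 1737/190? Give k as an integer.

obs 1: x=1 → posterior Inverse-Gamma(13/4, 33/8)
obs 2: x=2 → posterior Inverse-Gamma(15/4, 29/4)
obs 3: x=-6 → posterior Inverse-Gamma(17/4, 179/8)
obs 4: x=-4 → posterior Inverse-Gamma(19/4, 57/2)
obs 5: x=-2 → posterior Inverse-Gamma(21/4, 237/8)
obs 6: x=-7 → posterior Inverse-Gamma(23/4, 203/4)
obs 7: x=3/2 → posterior Inverse-Gamma(25/4, 211/4)
obs 8: x=-1/4 → posterior Inverse-Gamma(27/4, 1689/32)

k = 6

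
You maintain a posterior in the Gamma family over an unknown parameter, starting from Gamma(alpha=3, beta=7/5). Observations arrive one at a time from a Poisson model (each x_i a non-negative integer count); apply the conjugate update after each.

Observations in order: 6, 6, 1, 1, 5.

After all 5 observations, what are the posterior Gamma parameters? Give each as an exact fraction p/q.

alpha=22, beta=32/5

obs 1: x=6 → posterior Gamma(9, 12/5)
obs 2: x=6 → posterior Gamma(15, 17/5)
obs 3: x=1 → posterior Gamma(16, 22/5)
obs 4: x=1 → posterior Gamma(17, 27/5)
obs 5: x=5 → posterior Gamma(22, 32/5)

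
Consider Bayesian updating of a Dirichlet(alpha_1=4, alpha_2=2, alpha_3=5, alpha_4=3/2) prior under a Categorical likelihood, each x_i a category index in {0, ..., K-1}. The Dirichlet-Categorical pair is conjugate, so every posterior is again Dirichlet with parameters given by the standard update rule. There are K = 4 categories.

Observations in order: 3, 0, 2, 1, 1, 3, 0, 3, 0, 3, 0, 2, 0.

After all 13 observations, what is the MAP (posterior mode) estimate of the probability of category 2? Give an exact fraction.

obs 1: x=3 → posterior Dirichlet(4, 2, 5, 5/2)
obs 2: x=0 → posterior Dirichlet(5, 2, 5, 5/2)
obs 3: x=2 → posterior Dirichlet(5, 2, 6, 5/2)
obs 4: x=1 → posterior Dirichlet(5, 3, 6, 5/2)
obs 5: x=1 → posterior Dirichlet(5, 4, 6, 5/2)
obs 6: x=3 → posterior Dirichlet(5, 4, 6, 7/2)
obs 7: x=0 → posterior Dirichlet(6, 4, 6, 7/2)
obs 8: x=3 → posterior Dirichlet(6, 4, 6, 9/2)
obs 9: x=0 → posterior Dirichlet(7, 4, 6, 9/2)
obs 10: x=3 → posterior Dirichlet(7, 4, 6, 11/2)
obs 11: x=0 → posterior Dirichlet(8, 4, 6, 11/2)
obs 12: x=2 → posterior Dirichlet(8, 4, 7, 11/2)
obs 13: x=0 → posterior Dirichlet(9, 4, 7, 11/2)

12/43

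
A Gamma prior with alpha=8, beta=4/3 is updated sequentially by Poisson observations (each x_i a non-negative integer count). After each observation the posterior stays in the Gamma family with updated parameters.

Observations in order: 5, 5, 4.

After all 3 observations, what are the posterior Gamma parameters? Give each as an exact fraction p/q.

obs 1: x=5 → posterior Gamma(13, 7/3)
obs 2: x=5 → posterior Gamma(18, 10/3)
obs 3: x=4 → posterior Gamma(22, 13/3)

alpha=22, beta=13/3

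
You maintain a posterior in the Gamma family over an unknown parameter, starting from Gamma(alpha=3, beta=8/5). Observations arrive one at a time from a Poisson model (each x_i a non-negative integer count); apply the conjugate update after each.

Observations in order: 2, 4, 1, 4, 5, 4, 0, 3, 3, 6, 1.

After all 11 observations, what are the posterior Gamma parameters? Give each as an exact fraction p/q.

obs 1: x=2 → posterior Gamma(5, 13/5)
obs 2: x=4 → posterior Gamma(9, 18/5)
obs 3: x=1 → posterior Gamma(10, 23/5)
obs 4: x=4 → posterior Gamma(14, 28/5)
obs 5: x=5 → posterior Gamma(19, 33/5)
obs 6: x=4 → posterior Gamma(23, 38/5)
obs 7: x=0 → posterior Gamma(23, 43/5)
obs 8: x=3 → posterior Gamma(26, 48/5)
obs 9: x=3 → posterior Gamma(29, 53/5)
obs 10: x=6 → posterior Gamma(35, 58/5)
obs 11: x=1 → posterior Gamma(36, 63/5)

alpha=36, beta=63/5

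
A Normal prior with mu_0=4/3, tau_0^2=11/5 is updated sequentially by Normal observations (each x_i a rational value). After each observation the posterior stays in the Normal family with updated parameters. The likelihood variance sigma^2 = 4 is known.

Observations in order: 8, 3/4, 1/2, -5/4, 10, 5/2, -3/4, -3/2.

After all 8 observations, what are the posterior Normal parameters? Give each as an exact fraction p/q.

mu_0=2729/1296, tau_0^2=11/27

obs 1: x=8 → posterior Normal(344/93, 44/31)
obs 2: x=3/4 → posterior Normal(1475/504, 22/21)
obs 3: x=1/2 → posterior Normal(1541/636, 44/53)
obs 4: x=-5/4 → posterior Normal(43/24, 11/16)
obs 5: x=10 → posterior Normal(674/225, 44/75)
obs 6: x=5/2 → posterior Normal(1513/516, 22/43)
obs 7: x=-3/4 → posterior Normal(2927/1164, 44/97)
obs 8: x=-3/2 → posterior Normal(2729/1296, 11/27)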